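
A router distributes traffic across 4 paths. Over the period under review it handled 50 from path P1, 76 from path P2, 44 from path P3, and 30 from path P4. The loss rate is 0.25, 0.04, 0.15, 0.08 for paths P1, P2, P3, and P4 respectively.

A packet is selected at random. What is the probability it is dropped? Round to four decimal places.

Total: 50 + 76 + 44 + 30 = 200.
P(P1) = 50/200 = 0.25. P(P2) = 76/200 = 0.38. P(P3) = 44/200 = 0.22. P(P4) = 30/200 = 0.15.
P(L) = P(L|P1)·P(P1) + P(L|P2)·P(P2) + P(L|P3)·P(P3) + P(L|P4)·P(P4)
      = 0.25·0.25 + 0.04·0.38 + 0.15·0.22 + 0.08·0.15
      = 0.0625 + 0.0152 + 0.033 + 0.012 = 0.1227

P(L) ≈ 0.1227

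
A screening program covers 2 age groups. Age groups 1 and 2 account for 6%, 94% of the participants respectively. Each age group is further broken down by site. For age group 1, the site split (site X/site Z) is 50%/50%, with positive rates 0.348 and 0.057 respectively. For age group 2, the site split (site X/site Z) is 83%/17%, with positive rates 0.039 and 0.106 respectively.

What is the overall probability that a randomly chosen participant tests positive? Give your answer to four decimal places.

P(T) ≈ 0.0595

P(T|1) = 0.5·0.348 + 0.5·0.057 = 0.174 + 0.0285 = 0.2025
P(T|2) = 0.83·0.039 + 0.17·0.106 = 0.03237 + 0.01802 = 0.05039
Then overall,
P(T) = 0.06·0.2025 + 0.94·0.05039
      = 0.01215 + 0.0473666 = 0.0595166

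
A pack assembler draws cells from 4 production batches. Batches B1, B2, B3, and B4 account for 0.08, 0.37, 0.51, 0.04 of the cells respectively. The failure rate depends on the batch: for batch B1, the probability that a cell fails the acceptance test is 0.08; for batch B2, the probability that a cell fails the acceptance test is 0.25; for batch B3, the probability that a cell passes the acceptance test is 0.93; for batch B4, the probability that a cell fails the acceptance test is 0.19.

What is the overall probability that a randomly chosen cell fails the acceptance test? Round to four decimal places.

P(F|B3) = 1 − 0.93 = 0.07.
P(F) = P(F|B1)·P(B1) + P(F|B2)·P(B2) + P(F|B3)·P(B3) + P(F|B4)·P(B4)
      = 0.08·0.08 + 0.25·0.37 + 0.07·0.51 + 0.19·0.04
      = 0.0064 + 0.0925 + 0.0357 + 0.0076 = 0.1422

P(F) ≈ 0.1422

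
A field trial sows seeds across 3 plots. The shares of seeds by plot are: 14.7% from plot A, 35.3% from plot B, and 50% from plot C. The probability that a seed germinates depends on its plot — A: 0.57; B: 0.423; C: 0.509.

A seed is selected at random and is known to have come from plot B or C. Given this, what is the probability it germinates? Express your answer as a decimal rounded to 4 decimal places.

P(G|S) ≈ 0.4734

Let S = {B, C}.
P(S) = 0.353 + 0.5 = 0.853.
P(G ∩ S) = 0.423·0.353 + 0.509·0.5 = 0.149319 + 0.2545 = 0.403819.
P(G | S) = 0.403819 / 0.853 = 0.473410…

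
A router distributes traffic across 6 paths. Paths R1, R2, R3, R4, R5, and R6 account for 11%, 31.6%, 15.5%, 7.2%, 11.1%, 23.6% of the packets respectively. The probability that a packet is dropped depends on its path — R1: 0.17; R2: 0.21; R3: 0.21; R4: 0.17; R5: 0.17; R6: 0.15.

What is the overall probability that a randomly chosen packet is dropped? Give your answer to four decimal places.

P(L) = P(L|R1)·P(R1) + P(L|R2)·P(R2) + P(L|R3)·P(R3) + P(L|R4)·P(R4) + P(L|R5)·P(R5) + P(L|R6)·P(R6)
      = 0.17·0.11 + 0.21·0.316 + 0.21·0.155 + 0.17·0.072 + 0.17·0.111 + 0.15·0.236
      = 0.0187 + 0.06636 + 0.03255 + 0.01224 + 0.01887 + 0.0354 = 0.18412

0.1841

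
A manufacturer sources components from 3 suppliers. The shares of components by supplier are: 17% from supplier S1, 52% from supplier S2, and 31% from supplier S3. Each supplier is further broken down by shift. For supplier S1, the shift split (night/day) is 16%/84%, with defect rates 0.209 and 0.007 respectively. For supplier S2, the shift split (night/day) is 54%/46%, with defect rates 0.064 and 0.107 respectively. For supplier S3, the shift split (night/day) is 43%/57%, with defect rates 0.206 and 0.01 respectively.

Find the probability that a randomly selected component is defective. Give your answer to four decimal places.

P(D) ≈ 0.0795

P(D|S1) = 0.16·0.209 + 0.84·0.007 = 0.03344 + 0.00588 = 0.03932
P(D|S2) = 0.54·0.064 + 0.46·0.107 = 0.03456 + 0.04922 = 0.08378
P(D|S3) = 0.43·0.206 + 0.57·0.01 = 0.08858 + 0.0057 = 0.09428
Then overall,
P(D) = 0.17·0.03932 + 0.52·0.08378 + 0.31·0.09428
      = 0.0066844 + 0.0435656 + 0.0292268 = 0.0794768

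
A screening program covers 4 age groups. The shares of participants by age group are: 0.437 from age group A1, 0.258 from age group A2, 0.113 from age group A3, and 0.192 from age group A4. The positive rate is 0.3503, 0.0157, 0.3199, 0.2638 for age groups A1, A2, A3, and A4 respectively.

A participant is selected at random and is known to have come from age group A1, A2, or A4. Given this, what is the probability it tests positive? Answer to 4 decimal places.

Let S = {A1, A2, A4}.
P(S) = 0.437 + 0.258 + 0.192 = 0.887.
P(T ∩ S) = 0.3503·0.437 + 0.0157·0.258 + 0.2638·0.192 = 0.1530811 + 0.0040506 + 0.0506496 = 0.2077813.
P(T | S) = 0.2077813 / 0.887 = 0.234252…

0.2343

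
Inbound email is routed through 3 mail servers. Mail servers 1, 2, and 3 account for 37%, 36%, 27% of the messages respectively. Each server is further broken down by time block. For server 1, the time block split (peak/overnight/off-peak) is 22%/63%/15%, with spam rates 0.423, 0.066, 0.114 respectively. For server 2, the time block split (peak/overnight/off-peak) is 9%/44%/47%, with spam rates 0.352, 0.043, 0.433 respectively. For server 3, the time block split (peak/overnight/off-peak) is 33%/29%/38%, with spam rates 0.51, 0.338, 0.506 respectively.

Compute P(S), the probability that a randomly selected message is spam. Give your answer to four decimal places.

P(S) ≈ 0.2714

P(S|1) = 0.22·0.423 + 0.63·0.066 + 0.15·0.114 = 0.09306 + 0.04158 + 0.0171 = 0.15174
P(S|2) = 0.09·0.352 + 0.44·0.043 + 0.47·0.433 = 0.03168 + 0.01892 + 0.20351 = 0.25411
P(S|3) = 0.33·0.51 + 0.29·0.338 + 0.38·0.506 = 0.1683 + 0.09802 + 0.19228 = 0.4586
Then overall,
P(S) = 0.37·0.15174 + 0.36·0.25411 + 0.27·0.4586
      = 0.0561438 + 0.0914796 + 0.123822 = 0.2714454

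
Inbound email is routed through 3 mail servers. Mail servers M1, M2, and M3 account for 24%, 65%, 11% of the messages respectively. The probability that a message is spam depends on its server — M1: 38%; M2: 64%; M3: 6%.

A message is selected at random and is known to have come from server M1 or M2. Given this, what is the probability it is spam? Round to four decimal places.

P(S|J) ≈ 0.5699

Let J = {M1, M2}.
P(J) = 0.24 + 0.65 = 0.89.
P(S ∩ J) = 0.38·0.24 + 0.64·0.65 = 0.0912 + 0.416 = 0.5072.
P(S | J) = 0.5072 / 0.89 = 0.569888…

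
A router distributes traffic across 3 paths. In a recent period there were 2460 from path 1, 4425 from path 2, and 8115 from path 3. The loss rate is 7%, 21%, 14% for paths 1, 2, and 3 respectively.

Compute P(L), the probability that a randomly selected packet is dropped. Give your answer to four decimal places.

Total: 2460 + 4425 + 8115 = 15000.
P(1) = 2460/15000 = 0.164. P(2) = 4425/15000 = 0.295. P(3) = 8115/15000 = 0.541.
Using total probability over the partition,
P(L) = P(L|1)·P(1) + P(L|2)·P(2) + P(L|3)·P(3)
      = 0.07·0.164 + 0.21·0.295 + 0.14·0.541
      = 0.01148 + 0.06195 + 0.07574 = 0.14917

0.1492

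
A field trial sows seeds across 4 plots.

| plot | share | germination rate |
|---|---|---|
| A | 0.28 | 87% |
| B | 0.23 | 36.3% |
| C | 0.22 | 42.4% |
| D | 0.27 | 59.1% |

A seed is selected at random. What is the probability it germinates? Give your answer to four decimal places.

Summing over the partition,
P(G) = P(G|A)·P(A) + P(G|B)·P(B) + P(G|C)·P(C) + P(G|D)·P(D)
      = 0.87·0.28 + 0.363·0.23 + 0.424·0.22 + 0.591·0.27
      = 0.2436 + 0.08349 + 0.09328 + 0.15957 = 0.57994

P(G) ≈ 0.5799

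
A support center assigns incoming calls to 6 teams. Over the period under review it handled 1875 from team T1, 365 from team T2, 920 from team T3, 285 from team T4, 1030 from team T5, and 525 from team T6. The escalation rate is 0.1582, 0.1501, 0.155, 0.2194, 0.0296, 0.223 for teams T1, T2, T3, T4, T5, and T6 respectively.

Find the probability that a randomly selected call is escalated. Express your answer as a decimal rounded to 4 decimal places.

P(E) ≈ 0.1408

Total: 1875 + 365 + 920 + 285 + 1030 + 525 = 5000.
P(T1) = 1875/5000 = 0.375. P(T2) = 365/5000 = 0.073. P(T3) = 920/5000 = 0.184. P(T4) = 285/5000 = 0.057. P(T5) = 1030/5000 = 0.206. P(T6) = 525/5000 = 0.105.
P(E) = P(E|T1)·P(T1) + P(E|T2)·P(T2) + P(E|T3)·P(T3) + P(E|T4)·P(T4) + P(E|T5)·P(T5) + P(E|T6)·P(T6)
      = 0.1582·0.375 + 0.1501·0.073 + 0.155·0.184 + 0.2194·0.057 + 0.0296·0.206 + 0.223·0.105
      = 0.059325 + 0.0109573 + 0.02852 + 0.0125058 + 0.0060976 + 0.023415 = 0.1408207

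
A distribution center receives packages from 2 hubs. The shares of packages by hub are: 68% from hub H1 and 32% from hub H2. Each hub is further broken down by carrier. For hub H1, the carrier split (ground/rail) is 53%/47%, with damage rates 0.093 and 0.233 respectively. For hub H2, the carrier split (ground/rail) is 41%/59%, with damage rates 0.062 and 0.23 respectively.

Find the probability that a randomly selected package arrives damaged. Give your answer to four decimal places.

P(D|H1) = 0.53·0.093 + 0.47·0.233 = 0.04929 + 0.10951 = 0.1588
P(D|H2) = 0.41·0.062 + 0.59·0.23 = 0.02542 + 0.1357 = 0.16112
Then overall,
P(D) = 0.68·0.1588 + 0.32·0.16112
      = 0.107984 + 0.0515584 = 0.1595424

P(D) ≈ 0.1595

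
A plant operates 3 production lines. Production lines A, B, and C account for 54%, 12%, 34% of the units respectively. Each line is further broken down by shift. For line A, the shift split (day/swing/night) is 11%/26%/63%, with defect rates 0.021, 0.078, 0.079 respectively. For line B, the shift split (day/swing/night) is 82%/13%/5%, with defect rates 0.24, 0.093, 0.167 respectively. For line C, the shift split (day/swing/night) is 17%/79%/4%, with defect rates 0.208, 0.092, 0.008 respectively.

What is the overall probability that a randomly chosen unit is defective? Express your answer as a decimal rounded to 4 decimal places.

P(D|A) = 0.11·0.021 + 0.26·0.078 + 0.63·0.079 = 0.00231 + 0.02028 + 0.04977 = 0.07236
P(D|B) = 0.82·0.24 + 0.13·0.093 + 0.05·0.167 = 0.1968 + 0.01209 + 0.00835 = 0.21724
P(D|C) = 0.17·0.208 + 0.79·0.092 + 0.04·0.008 = 0.03536 + 0.07268 + 0.00032 = 0.10836
Then overall,
P(D) = 0.54·0.07236 + 0.12·0.21724 + 0.34·0.10836
      = 0.0390744 + 0.0260688 + 0.0368424 = 0.1019856

P(D) ≈ 0.1020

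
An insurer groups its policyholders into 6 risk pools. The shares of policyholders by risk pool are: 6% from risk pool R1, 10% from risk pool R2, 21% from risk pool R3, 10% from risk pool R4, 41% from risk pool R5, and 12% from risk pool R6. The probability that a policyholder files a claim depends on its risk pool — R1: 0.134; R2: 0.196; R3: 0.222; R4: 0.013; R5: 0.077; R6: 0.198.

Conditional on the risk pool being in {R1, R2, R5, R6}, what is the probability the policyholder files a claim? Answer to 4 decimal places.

Let S = {R1, R2, R5, R6}.
P(S) = 0.06 + 0.1 + 0.41 + 0.12 = 0.69.
P(C ∩ S) = 0.134·0.06 + 0.196·0.1 + 0.077·0.41 + 0.198·0.12 = 0.00804 + 0.0196 + 0.03157 + 0.02376 = 0.08297.
P(C | S) = 0.08297 / 0.69 = 0.120246…

P(C|S) ≈ 0.1202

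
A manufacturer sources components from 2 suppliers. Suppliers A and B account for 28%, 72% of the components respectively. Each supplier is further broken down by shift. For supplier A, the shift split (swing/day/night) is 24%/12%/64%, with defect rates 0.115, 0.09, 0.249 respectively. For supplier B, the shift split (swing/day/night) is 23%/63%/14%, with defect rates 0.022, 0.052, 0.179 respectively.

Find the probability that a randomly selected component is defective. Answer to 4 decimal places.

P(D|A) = 0.24·0.115 + 0.12·0.09 + 0.64·0.249 = 0.0276 + 0.0108 + 0.15936 = 0.19776
P(D|B) = 0.23·0.022 + 0.63·0.052 + 0.14·0.179 = 0.00506 + 0.03276 + 0.02506 = 0.06288
By total probability over the outer partition,
P(D) = 0.28·0.19776 + 0.72·0.06288
      = 0.0553728 + 0.0452736 = 0.1006464

P(D) ≈ 0.1006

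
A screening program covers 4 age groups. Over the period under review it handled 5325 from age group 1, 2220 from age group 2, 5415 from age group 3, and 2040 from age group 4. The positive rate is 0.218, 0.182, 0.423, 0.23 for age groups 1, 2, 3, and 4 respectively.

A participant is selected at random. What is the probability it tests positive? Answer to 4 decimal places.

0.2883

Total: 5325 + 2220 + 5415 + 2040 = 15000.
P(1) = 5325/15000 = 0.355. P(2) = 2220/15000 = 0.148. P(3) = 5415/15000 = 0.361. P(4) = 2040/15000 = 0.136.
Using total probability over the partition,
P(T) = P(T|1)·P(1) + P(T|2)·P(2) + P(T|3)·P(3) + P(T|4)·P(4)
      = 0.218·0.355 + 0.182·0.148 + 0.423·0.361 + 0.23·0.136
      = 0.07739 + 0.026936 + 0.152703 + 0.03128 = 0.288309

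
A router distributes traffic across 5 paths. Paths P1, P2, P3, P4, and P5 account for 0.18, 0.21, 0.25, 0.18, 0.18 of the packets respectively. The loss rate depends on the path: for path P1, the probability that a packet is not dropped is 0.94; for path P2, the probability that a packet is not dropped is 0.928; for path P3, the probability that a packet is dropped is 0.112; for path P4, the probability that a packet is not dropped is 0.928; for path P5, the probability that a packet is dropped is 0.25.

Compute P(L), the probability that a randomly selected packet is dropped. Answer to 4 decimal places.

P(L|P1) = 1 − 0.94 = 0.06.
P(L|P2) = 1 − 0.928 = 0.072.
P(L|P4) = 1 − 0.928 = 0.072.
Using total probability over the partition,
P(L) = P(L|P1)·P(P1) + P(L|P2)·P(P2) + P(L|P3)·P(P3) + P(L|P4)·P(P4) + P(L|P5)·P(P5)
      = 0.06·0.18 + 0.072·0.21 + 0.112·0.25 + 0.072·0.18 + 0.25·0.18
      = 0.0108 + 0.01512 + 0.028 + 0.01296 + 0.045 = 0.11188

P(L) ≈ 0.1119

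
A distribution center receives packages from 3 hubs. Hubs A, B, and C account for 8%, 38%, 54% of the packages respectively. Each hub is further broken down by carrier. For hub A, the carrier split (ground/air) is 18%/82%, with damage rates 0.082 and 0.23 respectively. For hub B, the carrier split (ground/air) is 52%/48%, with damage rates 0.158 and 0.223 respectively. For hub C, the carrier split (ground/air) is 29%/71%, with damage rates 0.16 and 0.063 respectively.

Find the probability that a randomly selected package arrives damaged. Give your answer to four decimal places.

P(D|A) = 0.18·0.082 + 0.82·0.23 = 0.01476 + 0.1886 = 0.20336
P(D|B) = 0.52·0.158 + 0.48·0.223 = 0.08216 + 0.10704 = 0.1892
P(D|C) = 0.29·0.16 + 0.71·0.063 = 0.0464 + 0.04473 = 0.09113
By total probability over the outer partition,
P(D) = 0.08·0.20336 + 0.38·0.1892 + 0.54·0.09113
      = 0.0162688 + 0.071896 + 0.0492102 = 0.137375

0.1374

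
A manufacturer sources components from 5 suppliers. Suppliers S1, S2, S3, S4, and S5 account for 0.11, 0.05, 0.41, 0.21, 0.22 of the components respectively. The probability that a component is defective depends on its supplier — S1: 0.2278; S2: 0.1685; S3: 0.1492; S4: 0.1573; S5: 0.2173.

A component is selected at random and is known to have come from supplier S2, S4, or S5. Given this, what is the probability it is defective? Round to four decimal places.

0.1860

Let S = {S2, S4, S5}.
P(S) = 0.05 + 0.21 + 0.22 = 0.48.
P(D ∩ S) = 0.1685·0.05 + 0.1573·0.21 + 0.2173·0.22 = 0.008425 + 0.033033 + 0.047806 = 0.089264.
P(D | S) = 0.089264 / 0.48 = 0.185967…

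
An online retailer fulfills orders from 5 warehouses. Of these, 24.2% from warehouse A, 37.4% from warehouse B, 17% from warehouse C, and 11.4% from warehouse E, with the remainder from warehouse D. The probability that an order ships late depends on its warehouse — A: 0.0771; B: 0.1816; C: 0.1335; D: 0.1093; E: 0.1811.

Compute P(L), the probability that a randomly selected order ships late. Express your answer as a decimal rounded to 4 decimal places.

P(D) = 1 − (0.242 + 0.374 + 0.17 + 0.114) = 0.1.
By the law of total probability,
P(L) = P(L|A)·P(A) + P(L|B)·P(B) + P(L|C)·P(C) + P(L|D)·P(D) + P(L|E)·P(E)
      = 0.0771·0.242 + 0.1816·0.374 + 0.1335·0.17 + 0.1093·0.1 + 0.1811·0.114
      = 0.0186582 + 0.0679184 + 0.022695 + 0.01093 + 0.0206454 = 0.140847

P(L) ≈ 0.1408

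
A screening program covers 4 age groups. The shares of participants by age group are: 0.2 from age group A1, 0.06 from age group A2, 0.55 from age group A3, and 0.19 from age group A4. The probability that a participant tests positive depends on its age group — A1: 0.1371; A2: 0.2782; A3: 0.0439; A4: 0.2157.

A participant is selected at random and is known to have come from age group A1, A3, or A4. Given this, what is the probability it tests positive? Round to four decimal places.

P(T|S) ≈ 0.0985

Let S = {A1, A3, A4}.
P(S) = 0.2 + 0.55 + 0.19 = 0.94.
P(T ∩ S) = 0.1371·0.2 + 0.0439·0.55 + 0.2157·0.19 = 0.02742 + 0.024145 + 0.040983 = 0.092548.
P(T | S) = 0.092548 / 0.94 = 0.098455…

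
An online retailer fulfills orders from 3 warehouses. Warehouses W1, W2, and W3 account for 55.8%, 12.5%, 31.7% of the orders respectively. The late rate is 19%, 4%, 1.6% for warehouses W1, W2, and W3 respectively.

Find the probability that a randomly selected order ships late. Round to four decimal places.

P(L) = P(L|W1)·P(W1) + P(L|W2)·P(W2) + P(L|W3)·P(W3)
      = 0.19·0.558 + 0.04·0.125 + 0.016·0.317
      = 0.10602 + 0.005 + 0.005072 = 0.116092

0.1161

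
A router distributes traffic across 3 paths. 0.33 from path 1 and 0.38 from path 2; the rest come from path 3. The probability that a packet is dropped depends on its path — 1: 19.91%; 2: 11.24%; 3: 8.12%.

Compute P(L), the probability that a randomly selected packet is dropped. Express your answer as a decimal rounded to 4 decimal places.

P(L) ≈ 0.1320

P(3) = 1 − (0.33 + 0.38) = 0.29.
P(L) = P(L|1)·P(1) + P(L|2)·P(2) + P(L|3)·P(3)
      = 0.1991·0.33 + 0.1124·0.38 + 0.0812·0.29
      = 0.065703 + 0.042712 + 0.023548 = 0.131963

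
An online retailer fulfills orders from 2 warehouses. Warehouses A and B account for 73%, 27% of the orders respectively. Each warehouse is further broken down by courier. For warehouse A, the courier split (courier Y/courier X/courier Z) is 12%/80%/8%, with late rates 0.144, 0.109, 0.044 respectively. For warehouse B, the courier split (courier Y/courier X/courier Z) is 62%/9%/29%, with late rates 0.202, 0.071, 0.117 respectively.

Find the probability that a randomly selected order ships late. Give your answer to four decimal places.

P(L) ≈ 0.1235

P(L|A) = 0.12·0.144 + 0.8·0.109 + 0.08·0.044 = 0.01728 + 0.0872 + 0.00352 = 0.108
P(L|B) = 0.62·0.202 + 0.09·0.071 + 0.29·0.117 = 0.12524 + 0.00639 + 0.03393 = 0.16556
By total probability over the outer partition,
P(L) = 0.73·0.108 + 0.27·0.16556
      = 0.07884 + 0.0447012 = 0.1235412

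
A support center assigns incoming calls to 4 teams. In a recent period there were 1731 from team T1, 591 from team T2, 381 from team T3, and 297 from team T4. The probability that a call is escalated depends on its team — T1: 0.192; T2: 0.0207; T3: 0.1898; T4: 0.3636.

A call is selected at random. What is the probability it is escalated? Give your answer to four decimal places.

0.1750

Total: 1731 + 591 + 381 + 297 = 3000.
P(T1) = 1731/3000 = 0.577. P(T2) = 591/3000 = 0.197. P(T3) = 381/3000 = 0.127. P(T4) = 297/3000 = 0.099.
P(E) = P(E|T1)·P(T1) + P(E|T2)·P(T2) + P(E|T3)·P(T3) + P(E|T4)·P(T4)
      = 0.192·0.577 + 0.0207·0.197 + 0.1898·0.127 + 0.3636·0.099
      = 0.110784 + 0.0040779 + 0.0241046 + 0.0359964 = 0.1749629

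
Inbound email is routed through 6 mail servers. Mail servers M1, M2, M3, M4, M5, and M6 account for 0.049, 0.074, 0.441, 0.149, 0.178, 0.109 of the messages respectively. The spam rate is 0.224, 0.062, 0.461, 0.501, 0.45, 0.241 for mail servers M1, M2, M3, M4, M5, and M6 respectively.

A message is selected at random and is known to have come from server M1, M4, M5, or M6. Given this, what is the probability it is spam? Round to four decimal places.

Let J = {M1, M4, M5, M6}.
P(J) = 0.049 + 0.149 + 0.178 + 0.109 = 0.485.
P(S ∩ J) = 0.224·0.049 + 0.501·0.149 + 0.45·0.178 + 0.241·0.109 = 0.010976 + 0.074649 + 0.0801 + 0.026269 = 0.191994.
P(S | J) = 0.191994 / 0.485 = 0.395864…

0.3959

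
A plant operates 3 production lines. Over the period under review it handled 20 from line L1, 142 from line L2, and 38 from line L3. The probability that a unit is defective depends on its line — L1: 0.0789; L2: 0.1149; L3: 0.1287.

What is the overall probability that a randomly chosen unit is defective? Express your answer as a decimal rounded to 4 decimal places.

0.1139

Total: 20 + 142 + 38 = 200.
P(L1) = 20/200 = 0.1. P(L2) = 142/200 = 0.71. P(L3) = 38/200 = 0.19.
P(D) = P(D|L1)·P(L1) + P(D|L2)·P(L2) + P(D|L3)·P(L3)
      = 0.0789·0.1 + 0.1149·0.71 + 0.1287·0.19
      = 0.00789 + 0.081579 + 0.024453 = 0.113922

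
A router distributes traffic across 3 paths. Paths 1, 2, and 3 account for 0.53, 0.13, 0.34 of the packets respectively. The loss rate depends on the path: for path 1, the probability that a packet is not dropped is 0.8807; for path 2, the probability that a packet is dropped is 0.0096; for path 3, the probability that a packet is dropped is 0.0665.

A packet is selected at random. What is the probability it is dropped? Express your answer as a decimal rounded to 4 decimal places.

0.0871

P(L|1) = 1 − 0.8807 = 0.1193.
Summing over the partition,
P(L) = P(L|1)·P(1) + P(L|2)·P(2) + P(L|3)·P(3)
      = 0.1193·0.53 + 0.0096·0.13 + 0.0665·0.34
      = 0.063229 + 0.001248 + 0.02261 = 0.087087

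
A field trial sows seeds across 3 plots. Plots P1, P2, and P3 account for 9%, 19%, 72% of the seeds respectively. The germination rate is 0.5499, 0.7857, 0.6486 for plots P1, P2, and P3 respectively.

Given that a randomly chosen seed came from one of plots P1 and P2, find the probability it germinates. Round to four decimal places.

0.7099

Let S = {P1, P2}.
P(S) = 0.09 + 0.19 = 0.28.
P(G ∩ S) = 0.5499·0.09 + 0.7857·0.19 = 0.049491 + 0.149283 = 0.198774.
P(G | S) = 0.198774 / 0.28 = 0.709907…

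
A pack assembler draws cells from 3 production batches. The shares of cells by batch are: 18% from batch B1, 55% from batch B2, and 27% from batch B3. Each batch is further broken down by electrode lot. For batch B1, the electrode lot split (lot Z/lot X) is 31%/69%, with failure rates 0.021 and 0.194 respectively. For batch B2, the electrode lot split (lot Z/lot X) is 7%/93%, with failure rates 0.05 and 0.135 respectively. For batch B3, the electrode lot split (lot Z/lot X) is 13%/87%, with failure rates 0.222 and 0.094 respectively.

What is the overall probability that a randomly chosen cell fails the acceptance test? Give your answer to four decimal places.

P(F|B1) = 0.31·0.021 + 0.69·0.194 = 0.00651 + 0.13386 = 0.14037
P(F|B2) = 0.07·0.05 + 0.93·0.135 = 0.0035 + 0.12555 = 0.12905
P(F|B3) = 0.13·0.222 + 0.87·0.094 = 0.02886 + 0.08178 = 0.11064
By total probability over the outer partition,
P(F) = 0.18·0.14037 + 0.55·0.12905 + 0.27·0.11064
      = 0.0252666 + 0.0709775 + 0.0298728 = 0.1261169

0.1261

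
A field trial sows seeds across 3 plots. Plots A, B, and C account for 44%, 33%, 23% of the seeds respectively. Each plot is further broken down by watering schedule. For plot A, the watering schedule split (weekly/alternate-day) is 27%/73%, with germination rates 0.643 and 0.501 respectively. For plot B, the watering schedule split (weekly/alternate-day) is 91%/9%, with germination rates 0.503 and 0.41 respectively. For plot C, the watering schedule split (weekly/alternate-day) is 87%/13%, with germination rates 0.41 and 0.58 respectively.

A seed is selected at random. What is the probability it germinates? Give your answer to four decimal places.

0.4999

P(G|A) = 0.27·0.643 + 0.73·0.501 = 0.17361 + 0.36573 = 0.53934
P(G|B) = 0.91·0.503 + 0.09·0.41 = 0.45773 + 0.0369 = 0.49463
P(G|C) = 0.87·0.41 + 0.13·0.58 = 0.3567 + 0.0754 = 0.4321
By total probability over the outer partition,
P(G) = 0.44·0.53934 + 0.33·0.49463 + 0.23·0.4321
      = 0.2373096 + 0.1632279 + 0.099383 = 0.4999205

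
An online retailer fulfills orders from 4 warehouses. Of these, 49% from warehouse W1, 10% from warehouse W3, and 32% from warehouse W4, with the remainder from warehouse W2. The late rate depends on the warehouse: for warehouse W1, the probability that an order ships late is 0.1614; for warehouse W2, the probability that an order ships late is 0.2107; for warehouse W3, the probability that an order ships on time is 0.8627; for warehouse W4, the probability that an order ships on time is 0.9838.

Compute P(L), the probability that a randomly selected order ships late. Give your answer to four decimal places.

P(W2) = 1 − (0.49 + 0.1 + 0.32) = 0.09.
P(L|W3) = 1 − 0.8627 = 0.1373.
P(L|W4) = 1 − 0.9838 = 0.0162.
Summing over the partition,
P(L) = P(L|W1)·P(W1) + P(L|W2)·P(W2) + P(L|W3)·P(W3) + P(L|W4)·P(W4)
      = 0.1614·0.49 + 0.2107·0.09 + 0.1373·0.1 + 0.0162·0.32
      = 0.079086 + 0.018963 + 0.01373 + 0.005184 = 0.116963

P(L) ≈ 0.1170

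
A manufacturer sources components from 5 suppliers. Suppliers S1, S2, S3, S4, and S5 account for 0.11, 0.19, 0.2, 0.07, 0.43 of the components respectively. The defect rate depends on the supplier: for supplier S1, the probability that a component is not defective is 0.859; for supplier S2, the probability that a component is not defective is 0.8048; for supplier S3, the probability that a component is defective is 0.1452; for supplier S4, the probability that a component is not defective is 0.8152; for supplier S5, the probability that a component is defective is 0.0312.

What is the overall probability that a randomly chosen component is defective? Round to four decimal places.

P(D|S1) = 1 − 0.859 = 0.141.
P(D|S2) = 1 − 0.8048 = 0.1952.
P(D|S4) = 1 − 0.8152 = 0.1848.
P(D) = P(D|S1)·P(S1) + P(D|S2)·P(S2) + P(D|S3)·P(S3) + P(D|S4)·P(S4) + P(D|S5)·P(S5)
      = 0.141·0.11 + 0.1952·0.19 + 0.1452·0.2 + 0.1848·0.07 + 0.0312·0.43
      = 0.01551 + 0.037088 + 0.02904 + 0.012936 + 0.013416 = 0.10799

0.1080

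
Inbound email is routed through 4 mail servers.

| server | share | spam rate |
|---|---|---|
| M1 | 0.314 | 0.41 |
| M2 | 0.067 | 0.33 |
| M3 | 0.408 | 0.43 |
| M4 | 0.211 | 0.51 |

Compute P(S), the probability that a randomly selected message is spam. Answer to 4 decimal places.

By the law of total probability,
P(S) = P(S|M1)·P(M1) + P(S|M2)·P(M2) + P(S|M3)·P(M3) + P(S|M4)·P(M4)
      = 0.41·0.314 + 0.33·0.067 + 0.43·0.408 + 0.51·0.211
      = 0.12874 + 0.02211 + 0.17544 + 0.10761 = 0.4339

P(S) ≈ 0.4339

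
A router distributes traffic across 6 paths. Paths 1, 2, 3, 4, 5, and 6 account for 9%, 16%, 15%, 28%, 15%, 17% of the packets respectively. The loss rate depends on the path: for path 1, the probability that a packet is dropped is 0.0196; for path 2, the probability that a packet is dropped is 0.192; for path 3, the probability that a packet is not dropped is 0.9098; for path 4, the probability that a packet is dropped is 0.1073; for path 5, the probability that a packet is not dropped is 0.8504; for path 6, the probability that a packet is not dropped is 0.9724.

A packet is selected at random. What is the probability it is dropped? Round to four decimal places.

P(L|3) = 1 − 0.9098 = 0.0902.
P(L|5) = 1 − 0.8504 = 0.1496.
P(L|6) = 1 − 0.9724 = 0.0276.
Using total probability over the partition,
P(L) = P(L|1)·P(1) + P(L|2)·P(2) + P(L|3)·P(3) + P(L|4)·P(4) + P(L|5)·P(5) + P(L|6)·P(6)
      = 0.0196·0.09 + 0.192·0.16 + 0.0902·0.15 + 0.1073·0.28 + 0.1496·0.15 + 0.0276·0.17
      = 0.001764 + 0.03072 + 0.01353 + 0.030044 + 0.02244 + 0.004692 = 0.10319

0.1032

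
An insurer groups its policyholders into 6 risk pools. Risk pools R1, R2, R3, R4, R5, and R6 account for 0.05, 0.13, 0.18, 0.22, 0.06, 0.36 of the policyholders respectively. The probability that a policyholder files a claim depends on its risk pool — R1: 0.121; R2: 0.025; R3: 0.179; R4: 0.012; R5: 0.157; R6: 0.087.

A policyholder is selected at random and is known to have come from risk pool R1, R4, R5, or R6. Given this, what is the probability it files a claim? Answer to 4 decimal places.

0.0716

Let S = {R1, R4, R5, R6}.
P(S) = 0.05 + 0.22 + 0.06 + 0.36 = 0.69.
P(C ∩ S) = 0.121·0.05 + 0.012·0.22 + 0.157·0.06 + 0.087·0.36 = 0.00605 + 0.00264 + 0.00942 + 0.03132 = 0.04943.
P(C | S) = 0.04943 / 0.69 = 0.071638…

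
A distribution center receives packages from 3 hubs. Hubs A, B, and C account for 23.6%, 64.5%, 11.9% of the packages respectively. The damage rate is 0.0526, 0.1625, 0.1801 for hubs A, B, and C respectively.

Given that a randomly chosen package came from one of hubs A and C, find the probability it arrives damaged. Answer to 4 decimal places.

0.0953

Let S = {A, C}.
P(S) = 0.236 + 0.119 = 0.355.
P(D ∩ S) = 0.0526·0.236 + 0.1801·0.119 = 0.0124136 + 0.0214319 = 0.0338455.
P(D | S) = 0.0338455 / 0.355 = 0.095339…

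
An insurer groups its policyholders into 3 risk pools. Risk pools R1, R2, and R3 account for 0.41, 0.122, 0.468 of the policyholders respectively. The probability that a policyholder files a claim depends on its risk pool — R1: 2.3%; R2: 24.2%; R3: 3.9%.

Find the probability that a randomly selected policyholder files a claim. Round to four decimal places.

By the law of total probability,
P(C) = P(C|R1)·P(R1) + P(C|R2)·P(R2) + P(C|R3)·P(R3)
      = 0.023·0.41 + 0.242·0.122 + 0.039·0.468
      = 0.00943 + 0.029524 + 0.018252 = 0.057206

0.0572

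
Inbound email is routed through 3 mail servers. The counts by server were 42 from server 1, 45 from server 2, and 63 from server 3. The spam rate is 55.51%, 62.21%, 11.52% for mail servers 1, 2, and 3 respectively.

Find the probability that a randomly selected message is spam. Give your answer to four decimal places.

Total: 42 + 45 + 63 = 150.
P(1) = 42/150 = 0.28. P(2) = 45/150 = 0.3. P(3) = 63/150 = 0.42.
P(S) = P(S|1)·P(1) + P(S|2)·P(2) + P(S|3)·P(3)
      = 0.5551·0.28 + 0.6221·0.3 + 0.1152·0.42
      = 0.155428 + 0.18663 + 0.048384 = 0.390442

0.3904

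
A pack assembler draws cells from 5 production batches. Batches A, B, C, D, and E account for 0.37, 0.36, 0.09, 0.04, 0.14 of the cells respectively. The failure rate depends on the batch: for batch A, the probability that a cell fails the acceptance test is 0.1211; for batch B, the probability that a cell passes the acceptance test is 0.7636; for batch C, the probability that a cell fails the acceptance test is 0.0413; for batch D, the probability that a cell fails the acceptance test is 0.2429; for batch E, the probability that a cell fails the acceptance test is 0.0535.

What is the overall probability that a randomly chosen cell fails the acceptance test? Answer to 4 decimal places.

0.1508

P(F|B) = 1 − 0.7636 = 0.2364.
P(F) = P(F|A)·P(A) + P(F|B)·P(B) + P(F|C)·P(C) + P(F|D)·P(D) + P(F|E)·P(E)
      = 0.1211·0.37 + 0.2364·0.36 + 0.0413·0.09 + 0.2429·0.04 + 0.0535·0.14
      = 0.044807 + 0.085104 + 0.003717 + 0.009716 + 0.00749 = 0.150834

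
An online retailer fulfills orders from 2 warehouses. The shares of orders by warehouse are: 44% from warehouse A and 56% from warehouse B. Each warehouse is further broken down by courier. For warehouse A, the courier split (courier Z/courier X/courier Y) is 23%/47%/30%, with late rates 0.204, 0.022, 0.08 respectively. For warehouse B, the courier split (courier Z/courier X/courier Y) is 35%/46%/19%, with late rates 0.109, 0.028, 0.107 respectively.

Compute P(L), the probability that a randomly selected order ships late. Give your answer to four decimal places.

P(L|A) = 0.23·0.204 + 0.47·0.022 + 0.3·0.08 = 0.04692 + 0.01034 + 0.024 = 0.08126
P(L|B) = 0.35·0.109 + 0.46·0.028 + 0.19·0.107 = 0.03815 + 0.01288 + 0.02033 = 0.07136
Then overall,
P(L) = 0.44·0.08126 + 0.56·0.07136
      = 0.0357544 + 0.0399616 = 0.075716

0.0757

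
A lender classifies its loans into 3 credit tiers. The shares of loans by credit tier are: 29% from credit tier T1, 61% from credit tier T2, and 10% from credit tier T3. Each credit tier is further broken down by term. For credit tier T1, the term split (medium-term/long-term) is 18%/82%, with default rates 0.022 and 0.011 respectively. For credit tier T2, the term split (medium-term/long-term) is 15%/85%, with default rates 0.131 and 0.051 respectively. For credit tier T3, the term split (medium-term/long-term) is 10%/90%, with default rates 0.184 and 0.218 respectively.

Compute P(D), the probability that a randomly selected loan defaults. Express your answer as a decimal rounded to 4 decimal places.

P(D) ≈ 0.0637

P(D|T1) = 0.18·0.022 + 0.82·0.011 = 0.00396 + 0.00902 = 0.01298
P(D|T2) = 0.15·0.131 + 0.85·0.051 = 0.01965 + 0.04335 = 0.063
P(D|T3) = 0.1·0.184 + 0.9·0.218 = 0.0184 + 0.1962 = 0.2146
By total probability over the outer partition,
P(D) = 0.29·0.01298 + 0.61·0.063 + 0.1·0.2146
      = 0.0037642 + 0.03843 + 0.02146 = 0.0636542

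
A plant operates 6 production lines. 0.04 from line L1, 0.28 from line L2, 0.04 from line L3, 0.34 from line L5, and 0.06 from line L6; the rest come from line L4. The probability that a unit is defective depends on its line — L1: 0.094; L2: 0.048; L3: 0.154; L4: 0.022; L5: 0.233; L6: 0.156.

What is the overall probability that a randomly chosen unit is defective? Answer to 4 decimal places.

P(L4) = 1 − (0.04 + 0.28 + 0.04 + 0.34 + 0.06) = 0.24.
By the law of total probability,
P(D) = P(D|L1)·P(L1) + P(D|L2)·P(L2) + P(D|L3)·P(L3) + P(D|L4)·P(L4) + P(D|L5)·P(L5) + P(D|L6)·P(L6)
      = 0.094·0.04 + 0.048·0.28 + 0.154·0.04 + 0.022·0.24 + 0.233·0.34 + 0.156·0.06
      = 0.00376 + 0.01344 + 0.00616 + 0.00528 + 0.07922 + 0.00936 = 0.11722

0.1172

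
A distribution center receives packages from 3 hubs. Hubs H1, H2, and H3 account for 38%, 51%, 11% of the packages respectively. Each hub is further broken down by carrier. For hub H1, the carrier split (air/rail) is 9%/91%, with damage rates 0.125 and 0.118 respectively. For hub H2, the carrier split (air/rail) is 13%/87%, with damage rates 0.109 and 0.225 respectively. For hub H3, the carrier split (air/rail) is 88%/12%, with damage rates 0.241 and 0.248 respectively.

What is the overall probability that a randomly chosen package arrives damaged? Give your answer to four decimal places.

P(D|H1) = 0.09·0.125 + 0.91·0.118 = 0.01125 + 0.10738 = 0.11863
P(D|H2) = 0.13·0.109 + 0.87·0.225 = 0.01417 + 0.19575 = 0.20992
P(D|H3) = 0.88·0.241 + 0.12·0.248 = 0.21208 + 0.02976 = 0.24184
By total probability over the outer partition,
P(D) = 0.38·0.11863 + 0.51·0.20992 + 0.11·0.24184
      = 0.0450794 + 0.1070592 + 0.0266024 = 0.178741

P(D) ≈ 0.1787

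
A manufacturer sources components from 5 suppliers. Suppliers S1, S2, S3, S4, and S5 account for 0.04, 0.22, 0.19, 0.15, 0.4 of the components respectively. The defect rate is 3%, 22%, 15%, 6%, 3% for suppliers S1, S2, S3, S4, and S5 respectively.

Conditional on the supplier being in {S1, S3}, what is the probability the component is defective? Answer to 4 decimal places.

Let S = {S1, S3}.
P(S) = 0.04 + 0.19 = 0.23.
P(D ∩ S) = 0.03·0.04 + 0.15·0.19 = 0.0012 + 0.0285 = 0.0297.
P(D | S) = 0.0297 / 0.23 = 0.129130…

P(D|S) ≈ 0.1291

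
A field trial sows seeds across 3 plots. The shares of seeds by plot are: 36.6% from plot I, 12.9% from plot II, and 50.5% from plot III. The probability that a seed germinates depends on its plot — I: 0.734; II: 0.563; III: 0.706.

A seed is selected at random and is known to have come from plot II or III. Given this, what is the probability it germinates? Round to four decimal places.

P(G|S) ≈ 0.6769

Let S = {II, III}.
P(S) = 0.129 + 0.505 = 0.634.
P(G ∩ S) = 0.563·0.129 + 0.706·0.505 = 0.072627 + 0.35653 = 0.429157.
P(G | S) = 0.429157 / 0.634 = 0.676904…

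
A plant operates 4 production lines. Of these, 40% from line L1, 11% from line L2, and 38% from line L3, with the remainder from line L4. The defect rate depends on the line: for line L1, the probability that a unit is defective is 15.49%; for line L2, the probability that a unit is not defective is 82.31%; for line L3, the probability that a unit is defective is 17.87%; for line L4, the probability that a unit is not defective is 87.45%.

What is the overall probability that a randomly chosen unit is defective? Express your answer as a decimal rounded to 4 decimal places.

P(L4) = 1 − (0.4 + 0.11 + 0.38) = 0.11.
P(D|L2) = 1 − 0.8231 = 0.1769.
P(D|L4) = 1 − 0.8745 = 0.1255.
P(D) = P(D|L1)·P(L1) + P(D|L2)·P(L2) + P(D|L3)·P(L3) + P(D|L4)·P(L4)
      = 0.1549·0.4 + 0.1769·0.11 + 0.1787·0.38 + 0.1255·0.11
      = 0.06196 + 0.019459 + 0.067906 + 0.013805 = 0.16313

P(D) ≈ 0.1631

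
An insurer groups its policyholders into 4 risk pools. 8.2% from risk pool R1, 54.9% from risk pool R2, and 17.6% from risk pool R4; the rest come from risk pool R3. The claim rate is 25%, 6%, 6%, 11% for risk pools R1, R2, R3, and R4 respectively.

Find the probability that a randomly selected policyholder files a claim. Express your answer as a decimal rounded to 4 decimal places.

P(R3) = 1 − (0.082 + 0.549 + 0.176) = 0.193.
Summing over the partition,
P(C) = P(C|R1)·P(R1) + P(C|R2)·P(R2) + P(C|R3)·P(R3) + P(C|R4)·P(R4)
      = 0.25·0.082 + 0.06·0.549 + 0.06·0.193 + 0.11·0.176
      = 0.0205 + 0.03294 + 0.01158 + 0.01936 = 0.08438

0.0844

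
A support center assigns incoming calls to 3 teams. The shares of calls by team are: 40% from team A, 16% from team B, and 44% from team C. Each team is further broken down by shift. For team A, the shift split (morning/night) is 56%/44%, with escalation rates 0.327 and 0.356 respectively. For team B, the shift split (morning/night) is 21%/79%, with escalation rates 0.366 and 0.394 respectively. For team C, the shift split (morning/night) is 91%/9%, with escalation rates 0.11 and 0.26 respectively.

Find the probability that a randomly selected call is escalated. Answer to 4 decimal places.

P(E|A) = 0.56·0.327 + 0.44·0.356 = 0.18312 + 0.15664 = 0.33976
P(E|B) = 0.21·0.366 + 0.79·0.394 = 0.07686 + 0.31126 = 0.38812
P(E|C) = 0.91·0.11 + 0.09·0.26 = 0.1001 + 0.0234 = 0.1235
Then overall,
P(E) = 0.4·0.33976 + 0.16·0.38812 + 0.44·0.1235
      = 0.135904 + 0.0620992 + 0.05434 = 0.2523432

0.2523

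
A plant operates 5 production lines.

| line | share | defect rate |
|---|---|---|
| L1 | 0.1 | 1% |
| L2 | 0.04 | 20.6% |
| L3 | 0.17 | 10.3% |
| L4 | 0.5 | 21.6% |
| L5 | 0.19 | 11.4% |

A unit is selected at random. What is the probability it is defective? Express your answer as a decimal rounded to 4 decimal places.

0.1564

Using total probability over the partition,
P(D) = P(D|L1)·P(L1) + P(D|L2)·P(L2) + P(D|L3)·P(L3) + P(D|L4)·P(L4) + P(D|L5)·P(L5)
      = 0.01·0.1 + 0.206·0.04 + 0.103·0.17 + 0.216·0.5 + 0.114·0.19
      = 0.001 + 0.00824 + 0.01751 + 0.108 + 0.02166 = 0.15641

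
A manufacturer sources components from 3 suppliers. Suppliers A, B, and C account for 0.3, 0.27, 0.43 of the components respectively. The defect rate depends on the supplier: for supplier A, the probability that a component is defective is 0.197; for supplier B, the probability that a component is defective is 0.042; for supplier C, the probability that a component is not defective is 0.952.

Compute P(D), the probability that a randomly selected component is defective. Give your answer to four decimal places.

0.0911

P(D|C) = 1 − 0.952 = 0.048.
Summing over the partition,
P(D) = P(D|A)·P(A) + P(D|B)·P(B) + P(D|C)·P(C)
      = 0.197·0.3 + 0.042·0.27 + 0.048·0.43
      = 0.0591 + 0.01134 + 0.02064 = 0.09108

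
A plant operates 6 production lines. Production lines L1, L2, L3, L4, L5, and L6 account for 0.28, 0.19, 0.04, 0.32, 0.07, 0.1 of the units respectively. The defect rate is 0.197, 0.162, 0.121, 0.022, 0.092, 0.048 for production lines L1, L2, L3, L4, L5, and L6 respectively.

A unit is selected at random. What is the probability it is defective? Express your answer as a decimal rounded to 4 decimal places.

P(D) ≈ 0.1091

Using total probability over the partition,
P(D) = P(D|L1)·P(L1) + P(D|L2)·P(L2) + P(D|L3)·P(L3) + P(D|L4)·P(L4) + P(D|L5)·P(L5) + P(D|L6)·P(L6)
      = 0.197·0.28 + 0.162·0.19 + 0.121·0.04 + 0.022·0.32 + 0.092·0.07 + 0.048·0.1
      = 0.05516 + 0.03078 + 0.00484 + 0.00704 + 0.00644 + 0.0048 = 0.10906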